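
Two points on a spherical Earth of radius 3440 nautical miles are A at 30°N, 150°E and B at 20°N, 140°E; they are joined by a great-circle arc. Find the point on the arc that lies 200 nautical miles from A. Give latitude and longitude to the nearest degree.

≈ 28°N, 147°E

The haversine formula gives a central angle δ ≈ 0.235 rad (13.5°) between the endpoints. The total great-circle distance is δ·R ≈ 0.235 × 3440 ≈ 809 nmi, so the target fraction is f = 200/809 ≈ 0.247.
Interpolate at f ≈ 0.247 with slerp weights a = sin((1−f)δ)/sin δ ≈ 0.756, b = sin(fδ)/sin δ ≈ 0.249.
p = a·p₁ + b·p₂ ≈ (-0.746, 0.478, 0.463); φ = arcsin(p_z) ≈ 27.59°, λ = atan2(p_y, p_x) ≈ 147.37°.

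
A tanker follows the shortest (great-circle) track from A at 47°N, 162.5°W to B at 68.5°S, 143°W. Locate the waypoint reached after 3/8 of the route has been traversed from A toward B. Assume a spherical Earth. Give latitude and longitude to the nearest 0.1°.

Convert each endpoint to a unit vector on the sphere (x = cos φ cos λ, y = cos φ sin λ, z = sin φ).
The central angle between the endpoints is δ = arccos(p₁·p₂) ≈ 2.032 rad (116.4°).
Interpolate at f = 3/8 with slerp weights a = sin((1−f)δ)/sin δ ≈ 1.066, b = sin(fδ)/sin δ ≈ 0.771.
p = a·p₁ + b·p₂ ≈ (-0.919, -0.389, 0.063); φ = arcsin(p_z) ≈ 3.60°, λ = atan2(p_y, p_x) ≈ -157.08°.

≈ 3.6°N, 157.1°W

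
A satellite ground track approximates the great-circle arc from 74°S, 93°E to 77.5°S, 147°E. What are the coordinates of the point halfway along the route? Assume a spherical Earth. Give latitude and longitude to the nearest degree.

≈ 77°S, 116°E

Write both endpoints as unit vectors p₁, p₂ with components (cos φ cos λ, cos φ sin λ, sin φ).
The central angle between the endpoints is δ = arccos(p₁·p₂) ≈ 0.231 rad (13.2°).
Interpolate at f = 1/2 with slerp weights a = sin((1−f)δ)/sin δ ≈ 0.503, b = sin(fδ)/sin δ ≈ 0.503.
p = a·p₁ + b·p₂ ≈ (-0.099, 0.198, -0.975); φ = arcsin(p_z) ≈ -77.23°, λ = atan2(p_y, p_x) ≈ 116.49°.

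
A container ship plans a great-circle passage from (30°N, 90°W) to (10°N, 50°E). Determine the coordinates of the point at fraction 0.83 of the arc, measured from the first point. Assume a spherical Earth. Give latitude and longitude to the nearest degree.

≈ (25°N, 34°E)

Write both endpoints as unit vectors p₁, p₂ with components (cos φ cos λ, cos φ sin λ, sin φ).
The central angle between the endpoints is δ = arccos(p₁·p₂) ≈ 2.173 rad (124.5°).
Interpolate at f = 0.83 with slerp weights a = sin((1−f)δ)/sin δ ≈ 0.438, b = sin(fδ)/sin δ ≈ 1.181.
p = a·p₁ + b·p₂ ≈ (0.747, 0.511, 0.424); φ = arcsin(p_z) ≈ 25.10°, λ = atan2(p_y, p_x) ≈ 34.37°.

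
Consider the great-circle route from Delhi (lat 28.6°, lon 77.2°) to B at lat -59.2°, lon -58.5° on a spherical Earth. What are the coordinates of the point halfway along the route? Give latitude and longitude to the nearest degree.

≈ lat -31°, lon 42°

From cos δ = sin φ₁ sin φ₂ + cos φ₁ cos φ₂ cos Δλ, the central angle is δ ≈ 2.393 rad (137.1°).
Interpolate at f = 1/2 with slerp weights a = sin((1−f)δ)/sin δ ≈ 1.368, b = sin(fδ)/sin δ ≈ 1.368.
p = a·p₁ + b·p₂ ≈ (0.632, 0.574, -0.520); φ = arcsin(p_z) ≈ -31.35°, λ = atan2(p_y, p_x) ≈ 42.24°.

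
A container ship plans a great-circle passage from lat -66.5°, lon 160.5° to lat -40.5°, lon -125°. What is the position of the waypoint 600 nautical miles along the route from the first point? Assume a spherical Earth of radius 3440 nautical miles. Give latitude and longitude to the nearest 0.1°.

≈ lat -65.5°, lon -174.9°

The haversine formula gives a central angle δ ≈ 0.828 rad (47.4°) between the endpoints. The total great-circle distance is δ·R ≈ 0.828 × 3440 ≈ 2847 nmi, so the target fraction is f = 600/2847 ≈ 0.211.
Interpolate at f ≈ 0.211 with slerp weights a = sin((1−f)δ)/sin δ ≈ 0.825, b = sin(fδ)/sin δ ≈ 0.236.
p = a·p₁ + b·p₂ ≈ (-0.413, -0.037, -0.910); φ = arcsin(p_z) ≈ -65.50°, λ = atan2(p_y, p_x) ≈ -174.89°.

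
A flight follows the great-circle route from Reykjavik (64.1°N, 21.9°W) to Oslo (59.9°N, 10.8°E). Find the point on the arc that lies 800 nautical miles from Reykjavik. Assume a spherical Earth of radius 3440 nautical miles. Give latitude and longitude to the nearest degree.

≈ (61°N, 6°E)

Write both endpoints as unit vectors p₁, p₂ with components (cos φ cos λ, cos φ sin λ, sin φ).
The central angle between the endpoints is δ = arccos(p₁·p₂) ≈ 0.274 rad (15.7°). The total great-circle distance is δ·R ≈ 0.274 × 3440 ≈ 944 nmi, so the target fraction is f = 800/944 ≈ 0.848.
Interpolate at f ≈ 0.848 with slerp weights a = sin((1−f)δ)/sin δ ≈ 0.154, b = sin(fδ)/sin δ ≈ 0.851.
p = a·p₁ + b·p₂ ≈ (0.482, 0.055, 0.875); φ = arcsin(p_z) ≈ 61.01°, λ = atan2(p_y, p_x) ≈ 6.49°.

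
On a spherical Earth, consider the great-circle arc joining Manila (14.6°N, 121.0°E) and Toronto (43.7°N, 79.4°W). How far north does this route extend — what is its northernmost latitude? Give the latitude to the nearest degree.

The great circle lies in the plane with unit normal n̂ = (p₁ × p₂)/|p₁ × p₂|.
Here n̂_z ≈ +0.278; the vertex latitude is φ_max = arccos|n̂_z| ≈ 73.8°.
Check via Clairaut: cos φ_max = |cos φ₁| · sin C = cos(14.6°)·sin(16.7°) ≈ 0.278, again giving ≈ 73.8°.

≈ 74°N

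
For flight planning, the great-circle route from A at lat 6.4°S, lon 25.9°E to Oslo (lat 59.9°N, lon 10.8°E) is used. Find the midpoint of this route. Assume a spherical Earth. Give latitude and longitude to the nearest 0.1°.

From cos δ = sin φ₁ sin φ₂ + cos φ₁ cos φ₂ cos Δλ, the central angle is δ ≈ 1.176 rad (67.4°).
Interpolate at f = 1/2 with slerp weights a = sin((1−f)δ)/sin δ ≈ 0.601, b = sin(fδ)/sin δ ≈ 0.601.
p = a·p₁ + b·p₂ ≈ (0.833, 0.317, 0.453); φ = arcsin(p_z) ≈ 26.93°, λ = atan2(p_y, p_x) ≈ 20.85°.

≈ lat 26.9°N, lon 20.8°E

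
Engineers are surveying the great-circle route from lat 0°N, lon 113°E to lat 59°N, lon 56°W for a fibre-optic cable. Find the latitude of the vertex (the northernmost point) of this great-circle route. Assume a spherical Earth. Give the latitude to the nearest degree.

≈ 83°N

The great circle lies in the plane with unit normal n̂ = (p₁ × p₂)/|p₁ × p₂|.
Here n̂_z ≈ -0.114; the vertex latitude is φ_max = arccos|n̂_z| ≈ 83.5°.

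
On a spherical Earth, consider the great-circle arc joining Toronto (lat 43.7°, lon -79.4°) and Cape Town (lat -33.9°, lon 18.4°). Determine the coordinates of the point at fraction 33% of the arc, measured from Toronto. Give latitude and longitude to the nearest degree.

≈ lat 22°, lon -40°

Write both endpoints as unit vectors p₁, p₂ with components (cos φ cos λ, cos φ sin λ, sin φ).
The central angle between the endpoints is δ = arccos(p₁·p₂) ≈ 2.056 rad (117.8°).
Interpolate at f = 0.33 with slerp weights a = sin((1−f)δ)/sin δ ≈ 1.110, b = sin(fδ)/sin δ ≈ 0.710.
p = a·p₁ + b·p₂ ≈ (0.707, -0.603, 0.371); φ = arcsin(p_z) ≈ 21.77°, λ = atan2(p_y, p_x) ≈ -40.46°.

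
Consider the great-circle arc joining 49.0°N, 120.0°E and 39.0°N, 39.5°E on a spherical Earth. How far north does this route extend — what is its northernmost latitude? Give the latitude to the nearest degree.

≈ 53°N

The great circle lies in the plane with unit normal n̂ = (p₁ × p₂)/|p₁ × p₂|.
Here n̂_z ≈ -0.607; the vertex latitude is φ_max = arccos|n̂_z| ≈ 52.7°.
Check via Clairaut: cos φ_max = |cos φ₁| · sin C = cos(49.0°)·sin(67.6°) ≈ 0.607, again giving ≈ 52.7°.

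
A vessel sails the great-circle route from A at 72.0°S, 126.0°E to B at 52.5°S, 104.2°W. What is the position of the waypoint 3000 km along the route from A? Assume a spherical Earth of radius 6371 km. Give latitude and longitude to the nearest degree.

From cos δ = sin φ₁ sin φ₂ + cos φ₁ cos φ₂ cos Δλ, the central angle is δ ≈ 0.884 rad (50.6°). The total great-circle distance is δ·R ≈ 0.884 × 6371 ≈ 5632 km, so the target fraction is f = 3000/5632 ≈ 0.533.
Interpolate at f ≈ 0.533 with slerp weights a = sin((1−f)δ)/sin δ ≈ 0.519, b = sin(fδ)/sin δ ≈ 0.587.
p = a·p₁ + b·p₂ ≈ (-0.182, -0.216, -0.959); φ = arcsin(p_z) ≈ -73.58°, λ = atan2(p_y, p_x) ≈ -130.04°.

≈ 74°S, 130°W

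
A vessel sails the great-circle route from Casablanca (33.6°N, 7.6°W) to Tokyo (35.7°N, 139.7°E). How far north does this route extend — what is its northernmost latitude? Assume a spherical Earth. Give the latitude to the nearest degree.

≈ 68°N

The great circle lies in the plane with unit normal n̂ = (p₁ × p₂)/|p₁ × p₂|.
Here n̂_z ≈ +0.377; the vertex latitude is φ_max = arccos|n̂_z| ≈ 67.9°.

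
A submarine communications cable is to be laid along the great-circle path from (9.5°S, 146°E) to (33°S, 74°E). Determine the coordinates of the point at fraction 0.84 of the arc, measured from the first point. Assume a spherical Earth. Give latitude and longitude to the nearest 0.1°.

≈ (32.0°S, 87.2°E)

Convert each endpoint to a unit vector on the sphere (x = cos φ cos λ, y = cos φ sin λ, z = sin φ).
The central angle between the endpoints is δ = arccos(p₁·p₂) ≈ 1.218 rad (69.8°).
Interpolate at f = 0.84 with slerp weights a = sin((1−f)δ)/sin δ ≈ 0.206, b = sin(fδ)/sin δ ≈ 0.910.
p = a·p₁ + b·p₂ ≈ (0.042, 0.847, -0.530); φ = arcsin(p_z) ≈ -31.98°, λ = atan2(p_y, p_x) ≈ 87.19°.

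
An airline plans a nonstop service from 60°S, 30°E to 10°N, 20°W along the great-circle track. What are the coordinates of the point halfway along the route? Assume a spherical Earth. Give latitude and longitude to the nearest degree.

≈ 27°S, 4°W

From cos δ = sin φ₁ sin φ₂ + cos φ₁ cos φ₂ cos Δλ, the central angle is δ ≈ 1.404 rad (80.4°).
Interpolate at f = 1/2 with slerp weights a = sin((1−f)δ)/sin δ ≈ 0.655, b = sin(fδ)/sin δ ≈ 0.655.
p = a·p₁ + b·p₂ ≈ (0.890, -0.057, -0.453); φ = arcsin(p_z) ≈ -26.96°, λ = atan2(p_y, p_x) ≈ -3.66°.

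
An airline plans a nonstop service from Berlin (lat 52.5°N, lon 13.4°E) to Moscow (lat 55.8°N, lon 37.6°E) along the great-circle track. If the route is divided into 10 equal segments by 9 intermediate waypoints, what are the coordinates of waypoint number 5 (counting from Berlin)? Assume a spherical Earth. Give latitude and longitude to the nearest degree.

≈ lat 55°N, lon 25°E

Convert each endpoint to a unit vector on the sphere (x = cos φ cos λ, y = cos φ sin λ, z = sin φ).
The central angle between the endpoints is δ = arccos(p₁·p₂) ≈ 0.253 rad (14.5°).
Interpolate at f = 5/10 with slerp weights a = sin((1−f)δ)/sin δ ≈ 0.504, b = sin(fδ)/sin δ ≈ 0.504.
p = a·p₁ + b·p₂ ≈ (0.523, 0.244, 0.817); φ = arcsin(p_z) ≈ 54.76°, λ = atan2(p_y, p_x) ≈ 25.01°.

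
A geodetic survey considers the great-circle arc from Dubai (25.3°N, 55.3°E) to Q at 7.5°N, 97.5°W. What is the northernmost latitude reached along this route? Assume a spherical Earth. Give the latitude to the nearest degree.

≈ 52°N

The great circle lies in the plane with unit normal n̂ = (p₁ × p₂)/|p₁ × p₂|.
Here n̂_z ≈ -0.611; the vertex latitude is φ_max = arccos|n̂_z| ≈ 52.4°.
Check via Clairaut: cos φ_max = |cos φ₁| · sin C = cos(25.3°)·sin(42.5°) ≈ 0.611, again giving ≈ 52.4°.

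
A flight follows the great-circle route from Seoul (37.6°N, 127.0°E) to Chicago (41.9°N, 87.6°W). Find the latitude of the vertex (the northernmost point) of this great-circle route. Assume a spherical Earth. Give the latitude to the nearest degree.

The great circle lies in the plane with unit normal n̂ = (p₁ × p₂)/|p₁ × p₂|.
Here n̂_z ≈ +0.336; the vertex latitude is φ_max = arccos|n̂_z| ≈ 70.4°.
Check via Clairaut: cos φ_max = |cos φ₁| · sin C = cos(37.6°)·sin(25.1°) ≈ 0.336, again giving ≈ 70.4°.

≈ 70°N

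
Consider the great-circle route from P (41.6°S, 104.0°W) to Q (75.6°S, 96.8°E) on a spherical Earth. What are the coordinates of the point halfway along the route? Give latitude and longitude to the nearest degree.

≈ (72°S, 114°W)

Convert each endpoint to a unit vector on the sphere (x = cos φ cos λ, y = cos φ sin λ, z = sin φ).
The central angle between the endpoints is δ = arccos(p₁·p₂) ≈ 1.082 rad (62.0°).
Interpolate at f = 1/2 with slerp weights a = sin((1−f)δ)/sin δ ≈ 0.583, b = sin(fδ)/sin δ ≈ 0.583.
p = a·p₁ + b·p₂ ≈ (-0.123, -0.279, -0.952); φ = arcsin(p_z) ≈ -72.24°, λ = atan2(p_y, p_x) ≈ -113.72°.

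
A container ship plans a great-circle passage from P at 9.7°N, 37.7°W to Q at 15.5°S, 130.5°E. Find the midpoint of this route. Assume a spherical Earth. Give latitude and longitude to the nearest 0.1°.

Convert each endpoint to a unit vector on the sphere (x = cos φ cos λ, y = cos φ sin λ, z = sin φ).
The central angle between the endpoints is δ = arccos(p₁·p₂) ≈ 2.917 rad (167.1°).
Interpolate at f = 1/2 with slerp weights a = sin((1−f)δ)/sin δ ≈ 4.455, b = sin(fδ)/sin δ ≈ 4.455.
p = a·p₁ + b·p₂ ≈ (0.686, 0.579, -0.440); φ = arcsin(p_z) ≈ -26.10°, λ = atan2(p_y, p_x) ≈ 40.15°.

≈ 26.1°S, 40.1°E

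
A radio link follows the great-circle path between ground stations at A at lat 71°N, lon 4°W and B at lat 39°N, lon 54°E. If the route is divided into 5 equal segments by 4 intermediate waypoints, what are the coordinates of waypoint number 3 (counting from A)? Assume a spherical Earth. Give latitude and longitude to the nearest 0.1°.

≈ lat 54.3°N, lon 42.2°E

Write both endpoints as unit vectors p₁, p₂ with components (cos φ cos λ, cos φ sin λ, sin φ).
The central angle between the endpoints is δ = arccos(p₁·p₂) ≈ 0.754 rad (43.2°).
Interpolate at f = 3/5 with slerp weights a = sin((1−f)δ)/sin δ ≈ 0.434, b = sin(fδ)/sin δ ≈ 0.639.
p = a·p₁ + b·p₂ ≈ (0.433, 0.392, 0.812); φ = arcsin(p_z) ≈ 54.30°, λ = atan2(p_y, p_x) ≈ 42.15°.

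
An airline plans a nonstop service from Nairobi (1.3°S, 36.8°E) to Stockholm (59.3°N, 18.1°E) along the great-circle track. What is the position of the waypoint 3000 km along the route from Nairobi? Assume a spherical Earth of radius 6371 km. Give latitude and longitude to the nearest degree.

≈ (25°N, 31°E)

Write both endpoints as unit vectors p₁, p₂ with components (cos φ cos λ, cos φ sin λ, sin φ).
The central angle between the endpoints is δ = arccos(p₁·p₂) ≈ 1.088 rad (62.4°). The total great-circle distance is δ·R ≈ 1.088 × 6371 ≈ 6934 km, so the target fraction is f = 3000/6934 ≈ 0.433.
Interpolate at f ≈ 0.433 with slerp weights a = sin((1−f)δ)/sin δ ≈ 0.654, b = sin(fδ)/sin δ ≈ 0.512.
p = a·p₁ + b·p₂ ≈ (0.772, 0.473, 0.426); φ = arcsin(p_z) ≈ 25.18°, λ = atan2(p_y, p_x) ≈ 31.48°.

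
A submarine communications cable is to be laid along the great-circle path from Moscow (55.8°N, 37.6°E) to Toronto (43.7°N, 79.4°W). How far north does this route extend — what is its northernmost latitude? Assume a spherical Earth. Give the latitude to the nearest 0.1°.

≈ 66.9°N

The great circle lies in the plane with unit normal n̂ = (p₁ × p₂)/|p₁ × p₂|.
Here n̂_z ≈ -0.393; the vertex latitude is φ_max = arccos|n̂_z| ≈ 66.9°.
Check via Clairaut: cos φ_max = |cos φ₁| · sin C = cos(55.8°)·sin(44.3°) ≈ 0.393, again giving ≈ 66.9°.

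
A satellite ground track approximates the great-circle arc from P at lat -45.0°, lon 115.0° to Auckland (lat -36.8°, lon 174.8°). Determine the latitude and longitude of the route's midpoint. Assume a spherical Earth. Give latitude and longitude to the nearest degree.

From cos δ = sin φ₁ sin φ₂ + cos φ₁ cos φ₂ cos Δλ, the central angle is δ ≈ 0.784 rad (44.9°).
Interpolate at f = 1/2 with slerp weights a = sin((1−f)δ)/sin δ ≈ 0.541, b = sin(fδ)/sin δ ≈ 0.541.
p = a·p₁ + b·p₂ ≈ (-0.593, 0.386, -0.707); φ = arcsin(p_z) ≈ -44.96°, λ = atan2(p_y, p_x) ≈ 146.94°.

≈ lat -45°, lon 147°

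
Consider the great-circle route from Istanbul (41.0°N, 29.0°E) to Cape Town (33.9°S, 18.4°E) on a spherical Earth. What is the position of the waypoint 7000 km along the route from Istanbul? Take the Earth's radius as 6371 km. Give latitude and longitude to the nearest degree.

≈ (21°S, 20°E)

From cos δ = sin φ₁ sin φ₂ + cos φ₁ cos φ₂ cos Δλ, the central angle is δ ≈ 1.318 rad (75.5°). The total great-circle distance is δ·R ≈ 1.318 × 6371 ≈ 8399 km, so the target fraction is f = 7000/8399 ≈ 0.833.
Interpolate at f ≈ 0.833 with slerp weights a = sin((1−f)δ)/sin δ ≈ 0.225, b = sin(fδ)/sin δ ≈ 0.920.
p = a·p₁ + b·p₂ ≈ (0.873, 0.323, -0.365); φ = arcsin(p_z) ≈ -21.43°, λ = atan2(p_y, p_x) ≈ 20.32°.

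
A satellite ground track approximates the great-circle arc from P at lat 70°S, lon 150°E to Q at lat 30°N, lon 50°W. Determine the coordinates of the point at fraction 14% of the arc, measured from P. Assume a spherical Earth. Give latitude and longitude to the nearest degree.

≈ lat 81°S, lon 136°W

From cos δ = sin φ₁ sin φ₂ + cos φ₁ cos φ₂ cos Δλ, the central angle is δ ≈ 2.416 rad (138.4°).
Interpolate at f = 0.14 with slerp weights a = sin((1−f)δ)/sin δ ≈ 1.318, b = sin(fδ)/sin δ ≈ 0.500.
p = a·p₁ + b·p₂ ≈ (-0.112, -0.106, -0.988); φ = arcsin(p_z) ≈ -81.12°, λ = atan2(p_y, p_x) ≈ -136.40°.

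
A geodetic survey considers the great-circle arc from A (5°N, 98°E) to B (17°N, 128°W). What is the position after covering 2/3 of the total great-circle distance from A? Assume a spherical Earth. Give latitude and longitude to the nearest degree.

≈ (27°N, 174°W)

Convert each endpoint to a unit vector on the sphere (x = cos φ cos λ, y = cos φ sin λ, z = sin φ).
The central angle between the endpoints is δ = arccos(p₁·p₂) ≈ 2.260 rad (129.5°).
Interpolate at f = 2/3 with slerp weights a = sin((1−f)δ)/sin δ ≈ 0.887, b = sin(fδ)/sin δ ≈ 1.294.
p = a·p₁ + b·p₂ ≈ (-0.885, -0.100, 0.456); φ = arcsin(p_z) ≈ 27.10°, λ = atan2(p_y, p_x) ≈ -173.55°.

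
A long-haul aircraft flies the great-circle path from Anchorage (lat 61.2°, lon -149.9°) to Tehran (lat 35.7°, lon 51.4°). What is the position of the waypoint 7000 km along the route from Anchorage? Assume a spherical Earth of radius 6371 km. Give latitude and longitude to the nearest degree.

Convert each endpoint to a unit vector on the sphere (x = cos φ cos λ, y = cos φ sin λ, z = sin φ).
The central angle between the endpoints is δ = arccos(p₁·p₂) ≈ 1.423 rad (81.6°). The total great-circle distance is δ·R ≈ 1.423 × 6371 ≈ 9068 km, so the target fraction is f = 7000/9068 ≈ 0.772.
Interpolate at f ≈ 0.772 with slerp weights a = sin((1−f)δ)/sin δ ≈ 0.322, b = sin(fδ)/sin δ ≈ 0.900.
p = a·p₁ + b·p₂ ≈ (0.322, 0.494, 0.808); φ = arcsin(p_z) ≈ 53.90°, λ = atan2(p_y, p_x) ≈ 56.90°.

≈ lat 54°, lon 57°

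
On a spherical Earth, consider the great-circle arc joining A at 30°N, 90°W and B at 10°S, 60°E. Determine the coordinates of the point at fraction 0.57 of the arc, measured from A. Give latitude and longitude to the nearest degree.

From cos δ = sin φ₁ sin φ₂ + cos φ₁ cos φ₂ cos Δλ, the central angle is δ ≈ 2.542 rad (145.6°).
Interpolate at f = 0.57 with slerp weights a = sin((1−f)δ)/sin δ ≈ 1.573, b = sin(fδ)/sin δ ≈ 1.758.
p = a·p₁ + b·p₂ ≈ (0.866, 0.137, 0.481); φ = arcsin(p_z) ≈ 28.76°, λ = atan2(p_y, p_x) ≈ 9.01°.

≈ 29°N, 9°E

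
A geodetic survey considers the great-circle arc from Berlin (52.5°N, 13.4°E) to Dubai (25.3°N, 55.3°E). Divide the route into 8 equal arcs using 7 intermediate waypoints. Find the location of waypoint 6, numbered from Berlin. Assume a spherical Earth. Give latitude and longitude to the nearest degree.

≈ 33°N, 48°E

Write both endpoints as unit vectors p₁, p₂ with components (cos φ cos λ, cos φ sin λ, sin φ).
The central angle between the endpoints is δ = arccos(p₁·p₂) ≈ 0.725 rad (41.5°).
Interpolate at f = 6/8 with slerp weights a = sin((1−f)δ)/sin δ ≈ 0.272, b = sin(fδ)/sin δ ≈ 0.780.
p = a·p₁ + b·p₂ ≈ (0.562, 0.618, 0.549); φ = arcsin(p_z) ≈ 33.30°, λ = atan2(p_y, p_x) ≈ 47.70°.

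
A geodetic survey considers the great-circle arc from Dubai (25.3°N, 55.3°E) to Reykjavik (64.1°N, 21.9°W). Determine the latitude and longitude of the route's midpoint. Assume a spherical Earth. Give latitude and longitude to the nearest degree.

≈ 51°N, 32°E

Write both endpoints as unit vectors p₁, p₂ with components (cos φ cos λ, cos φ sin λ, sin φ).
The central angle between the endpoints is δ = arccos(p₁·p₂) ≈ 1.079 rad (61.8°).
Interpolate at f = 1/2 with slerp weights a = sin((1−f)δ)/sin δ ≈ 0.583, b = sin(fδ)/sin δ ≈ 0.583.
p = a·p₁ + b·p₂ ≈ (0.536, 0.338, 0.773); φ = arcsin(p_z) ≈ 50.66°, λ = atan2(p_y, p_x) ≈ 32.25°.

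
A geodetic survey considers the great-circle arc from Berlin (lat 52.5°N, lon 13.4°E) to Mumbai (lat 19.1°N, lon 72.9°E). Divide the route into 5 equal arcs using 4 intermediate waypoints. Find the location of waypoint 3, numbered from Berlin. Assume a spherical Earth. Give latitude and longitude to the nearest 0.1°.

≈ lat 35.8°N, lon 55.6°E

Write both endpoints as unit vectors p₁, p₂ with components (cos φ cos λ, cos φ sin λ, sin φ).
The central angle between the endpoints is δ = arccos(p₁·p₂) ≈ 0.987 rad (56.5°).
Interpolate at f = 3/5 with slerp weights a = sin((1−f)δ)/sin δ ≈ 0.461, b = sin(fδ)/sin δ ≈ 0.669.
p = a·p₁ + b·p₂ ≈ (0.459, 0.669, 0.585); φ = arcsin(p_z) ≈ 35.77°, λ = atan2(p_y, p_x) ≈ 55.56°.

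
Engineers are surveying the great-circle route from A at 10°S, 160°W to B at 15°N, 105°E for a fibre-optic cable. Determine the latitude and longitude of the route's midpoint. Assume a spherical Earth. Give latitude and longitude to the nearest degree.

≈ 4°N, 153°E

The haversine formula gives a central angle δ ≈ 1.699 rad (97.3°) between the endpoints.
Interpolate at f = 1/2 with slerp weights a = sin((1−f)δ)/sin δ ≈ 0.757, b = sin(fδ)/sin δ ≈ 0.757.
p = a·p₁ + b·p₂ ≈ (-0.890, 0.451, 0.064); φ = arcsin(p_z) ≈ 3.70°, λ = atan2(p_y, p_x) ≈ 153.11°.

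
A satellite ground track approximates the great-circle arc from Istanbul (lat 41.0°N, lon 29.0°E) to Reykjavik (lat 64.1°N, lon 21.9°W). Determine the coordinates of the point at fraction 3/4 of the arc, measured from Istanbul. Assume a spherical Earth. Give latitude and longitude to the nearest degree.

≈ lat 61°N, lon 3°W

The haversine formula gives a central angle δ ≈ 0.647 rad (37.1°) between the endpoints.
Interpolate at f = 3/4 with slerp weights a = sin((1−f)δ)/sin δ ≈ 0.267, b = sin(fδ)/sin δ ≈ 0.774.
p = a·p₁ + b·p₂ ≈ (0.490, -0.028, 0.871); φ = arcsin(p_z) ≈ 60.61°, λ = atan2(p_y, p_x) ≈ -3.31°.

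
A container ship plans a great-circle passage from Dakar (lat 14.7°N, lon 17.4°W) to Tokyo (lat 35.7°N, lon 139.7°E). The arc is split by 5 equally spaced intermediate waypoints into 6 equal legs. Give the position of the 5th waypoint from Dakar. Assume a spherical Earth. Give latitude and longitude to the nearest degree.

≈ lat 53°N, lon 124°E

Write both endpoints as unit vectors p₁, p₂ with components (cos φ cos λ, cos φ sin λ, sin φ).
The central angle between the endpoints is δ = arccos(p₁·p₂) ≈ 2.184 rad (125.1°).
Interpolate at f = 5/6 with slerp weights a = sin((1−f)δ)/sin δ ≈ 0.435, b = sin(fδ)/sin δ ≈ 1.185.
p = a·p₁ + b·p₂ ≈ (-0.332, 0.497, 0.802); φ = arcsin(p_z) ≈ 53.32°, λ = atan2(p_y, p_x) ≈ 123.78°.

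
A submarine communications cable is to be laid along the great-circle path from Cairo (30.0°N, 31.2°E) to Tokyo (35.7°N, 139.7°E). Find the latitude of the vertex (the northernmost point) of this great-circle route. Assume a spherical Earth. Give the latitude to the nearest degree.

≈ 48°N

The great circle lies in the plane with unit normal n̂ = (p₁ × p₂)/|p₁ × p₂|.
Here n̂_z ≈ +0.669; the vertex latitude is φ_max = arccos|n̂_z| ≈ 48.0°.
Check via Clairaut: cos φ_max = |cos φ₁| · sin C = cos(30.0°)·sin(50.5°) ≈ 0.669, again giving ≈ 48.0°.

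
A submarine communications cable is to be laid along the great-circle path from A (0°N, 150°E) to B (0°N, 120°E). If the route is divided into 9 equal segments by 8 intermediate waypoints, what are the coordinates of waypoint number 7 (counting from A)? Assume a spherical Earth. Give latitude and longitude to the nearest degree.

≈ (0°N, 127°E)

Convert each endpoint to a unit vector on the sphere (x = cos φ cos λ, y = cos φ sin λ, z = sin φ).
The central angle between the endpoints is δ = arccos(p₁·p₂) ≈ 0.524 rad (30.0°).
Interpolate at f = 7/9 with slerp weights a = sin((1−f)δ)/sin δ ≈ 0.232, b = sin(fδ)/sin δ ≈ 0.792.
p = a·p₁ + b·p₂ ≈ (-0.597, 0.802, 0.000); φ = arcsin(p_z) ≈ 0.00°, λ = atan2(p_y, p_x) ≈ 126.67°.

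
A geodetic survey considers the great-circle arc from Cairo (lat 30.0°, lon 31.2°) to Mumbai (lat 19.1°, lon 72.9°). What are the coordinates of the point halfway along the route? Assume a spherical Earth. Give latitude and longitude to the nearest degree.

≈ lat 26°, lon 53°

The haversine formula gives a central angle δ ≈ 0.685 rad (39.2°) between the endpoints.
Interpolate at f = 1/2 with slerp weights a = sin((1−f)δ)/sin δ ≈ 0.531, b = sin(fδ)/sin δ ≈ 0.531.
p = a·p₁ + b·p₂ ≈ (0.541, 0.718, 0.439); φ = arcsin(p_z) ≈ 26.05°, λ = atan2(p_y, p_x) ≈ 53.00°.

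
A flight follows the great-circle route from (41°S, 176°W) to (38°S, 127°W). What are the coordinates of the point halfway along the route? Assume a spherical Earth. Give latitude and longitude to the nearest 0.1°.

≈ (42.2°S, 150.9°W)

Convert each endpoint to a unit vector on the sphere (x = cos φ cos λ, y = cos φ sin λ, z = sin φ).
The central angle between the endpoints is δ = arccos(p₁·p₂) ≈ 0.653 rad (37.4°).
Interpolate at f = 1/2 with slerp weights a = sin((1−f)δ)/sin δ ≈ 0.528, b = sin(fδ)/sin δ ≈ 0.528.
p = a·p₁ + b·p₂ ≈ (-0.648, -0.360, -0.671); φ = arcsin(p_z) ≈ -42.17°, λ = atan2(p_y, p_x) ≈ -150.94°.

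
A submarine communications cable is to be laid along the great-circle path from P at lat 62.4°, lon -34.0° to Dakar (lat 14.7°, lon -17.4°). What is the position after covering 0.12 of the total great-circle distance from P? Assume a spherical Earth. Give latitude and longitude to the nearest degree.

≈ lat 57°, lon -30°

Convert each endpoint to a unit vector on the sphere (x = cos φ cos λ, y = cos φ sin λ, z = sin φ).
The central angle between the endpoints is δ = arccos(p₁·p₂) ≈ 0.857 rad (49.1°).
Interpolate at f = 0.12 with slerp weights a = sin((1−f)δ)/sin δ ≈ 0.906, b = sin(fδ)/sin δ ≈ 0.136.
p = a·p₁ + b·p₂ ≈ (0.473, -0.274, 0.837); φ = arcsin(p_z) ≈ 56.85°, λ = atan2(p_y, p_x) ≈ -30.06°.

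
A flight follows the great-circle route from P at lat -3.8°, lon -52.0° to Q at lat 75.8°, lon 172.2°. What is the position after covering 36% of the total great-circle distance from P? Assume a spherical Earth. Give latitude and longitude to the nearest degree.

Convert each endpoint to a unit vector on the sphere (x = cos φ cos λ, y = cos φ sin λ, z = sin φ).
The central angle between the endpoints is δ = arccos(p₁·p₂) ≈ 1.813 rad (103.9°).
Interpolate at f = 0.36 with slerp weights a = sin((1−f)δ)/sin δ ≈ 0.944, b = sin(fδ)/sin δ ≈ 0.626.
p = a·p₁ + b·p₂ ≈ (0.428, -0.722, 0.544); φ = arcsin(p_z) ≈ 32.94°, λ = atan2(p_y, p_x) ≈ -59.32°.

≈ lat 33°, lon -59°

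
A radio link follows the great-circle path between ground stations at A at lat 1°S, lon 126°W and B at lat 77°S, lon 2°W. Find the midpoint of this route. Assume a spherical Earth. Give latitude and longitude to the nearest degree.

Convert each endpoint to a unit vector on the sphere (x = cos φ cos λ, y = cos φ sin λ, z = sin φ).
The central angle between the endpoints is δ = arccos(p₁·p₂) ≈ 1.680 rad (96.2°).
Interpolate at f = 1/2 with slerp weights a = sin((1−f)δ)/sin δ ≈ 0.749, b = sin(fδ)/sin δ ≈ 0.749.
p = a·p₁ + b·p₂ ≈ (-0.272, -0.612, -0.743); φ = arcsin(p_z) ≈ -47.98°, λ = atan2(p_y, p_x) ≈ -113.96°.

≈ lat 48°S, lon 114°W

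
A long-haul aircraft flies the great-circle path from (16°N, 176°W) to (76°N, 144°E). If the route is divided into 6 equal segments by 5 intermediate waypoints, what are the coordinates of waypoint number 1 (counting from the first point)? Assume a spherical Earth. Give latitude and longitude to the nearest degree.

Write both endpoints as unit vectors p₁, p₂ with components (cos φ cos λ, cos φ sin λ, sin φ).
The central angle between the endpoints is δ = arccos(p₁·p₂) ≈ 1.109 rad (63.5°).
Interpolate at f = 1/6 with slerp weights a = sin((1−f)δ)/sin δ ≈ 0.891, b = sin(fδ)/sin δ ≈ 0.205.
p = a·p₁ + b·p₂ ≈ (-0.895, -0.031, 0.445); φ = arcsin(p_z) ≈ 26.42°, λ = atan2(p_y, p_x) ≈ -178.04°.

≈ (26°N, 178°W)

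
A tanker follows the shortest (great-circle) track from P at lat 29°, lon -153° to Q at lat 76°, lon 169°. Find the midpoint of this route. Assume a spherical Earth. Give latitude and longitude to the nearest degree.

≈ lat 54°, lon -161°

The haversine formula gives a central angle δ ≈ 0.880 rad (50.4°) between the endpoints.
Interpolate at f = 1/2 with slerp weights a = sin((1−f)δ)/sin δ ≈ 0.553, b = sin(fδ)/sin δ ≈ 0.553.
p = a·p₁ + b·p₂ ≈ (-0.562, -0.194, 0.804); φ = arcsin(p_z) ≈ 53.53°, λ = atan2(p_y, p_x) ≈ -160.96°.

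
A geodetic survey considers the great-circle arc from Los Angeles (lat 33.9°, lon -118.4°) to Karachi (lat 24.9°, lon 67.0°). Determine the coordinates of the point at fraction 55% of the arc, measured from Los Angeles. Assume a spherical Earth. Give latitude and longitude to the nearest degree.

≈ lat 78°, lon 89°

Convert each endpoint to a unit vector on the sphere (x = cos φ cos λ, y = cos φ sin λ, z = sin φ).
The central angle between the endpoints is δ = arccos(p₁·p₂) ≈ 2.111 rad (121.0°).
Interpolate at f = 0.55 with slerp weights a = sin((1−f)δ)/sin δ ≈ 0.949, b = sin(fδ)/sin δ ≈ 1.070.
p = a·p₁ + b·p₂ ≈ (0.005, 0.201, 0.980); φ = arcsin(p_z) ≈ 78.43°, λ = atan2(p_y, p_x) ≈ 88.68°.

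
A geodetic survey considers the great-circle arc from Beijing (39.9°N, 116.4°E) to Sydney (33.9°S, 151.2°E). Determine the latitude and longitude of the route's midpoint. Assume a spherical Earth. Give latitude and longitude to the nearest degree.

≈ 3°N, 135°E

The haversine formula gives a central angle δ ≈ 1.405 rad (80.5°) between the endpoints.
Interpolate at f = 1/2 with slerp weights a = sin((1−f)δ)/sin δ ≈ 0.655, b = sin(fδ)/sin δ ≈ 0.655.
p = a·p₁ + b·p₂ ≈ (-0.700, 0.712, 0.055); φ = arcsin(p_z) ≈ 3.14°, λ = atan2(p_y, p_x) ≈ 134.51°.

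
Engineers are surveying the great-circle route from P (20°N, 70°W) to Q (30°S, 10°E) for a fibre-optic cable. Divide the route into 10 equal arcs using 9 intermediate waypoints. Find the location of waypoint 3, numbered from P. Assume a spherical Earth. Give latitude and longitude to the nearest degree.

Write both endpoints as unit vectors p₁, p₂ with components (cos φ cos λ, cos φ sin λ, sin φ).
The central angle between the endpoints is δ = arccos(p₁·p₂) ≈ 1.600 rad (91.7°).
Interpolate at f = 3/10 with slerp weights a = sin((1−f)δ)/sin δ ≈ 0.901, b = sin(fδ)/sin δ ≈ 0.462.
p = a·p₁ + b·p₂ ≈ (0.684, -0.726, 0.077); φ = arcsin(p_z) ≈ 4.42°, λ = atan2(p_y, p_x) ≈ -46.72°.

≈ (4°N, 47°W)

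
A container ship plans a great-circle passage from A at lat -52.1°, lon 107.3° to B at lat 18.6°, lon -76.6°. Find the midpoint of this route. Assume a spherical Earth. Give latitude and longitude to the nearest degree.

≈ lat -54°, lon -84°

Convert each endpoint to a unit vector on the sphere (x = cos φ cos λ, y = cos φ sin λ, z = sin φ).
The central angle between the endpoints is δ = arccos(p₁·p₂) ≈ 2.554 rad (146.4°).
Interpolate at f = 1/2 with slerp weights a = sin((1−f)δ)/sin δ ≈ 1.728, b = sin(fδ)/sin δ ≈ 1.728.
p = a·p₁ + b·p₂ ≈ (0.064, -0.580, -0.812); φ = arcsin(p_z) ≈ -54.33°, λ = atan2(p_y, p_x) ≈ -83.71°.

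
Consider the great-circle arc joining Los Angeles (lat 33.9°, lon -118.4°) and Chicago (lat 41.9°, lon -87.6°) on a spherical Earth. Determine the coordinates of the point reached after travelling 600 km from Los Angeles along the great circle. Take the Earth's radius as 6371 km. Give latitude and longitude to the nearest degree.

Convert each endpoint to a unit vector on the sphere (x = cos φ cos λ, y = cos φ sin λ, z = sin φ).
The central angle between the endpoints is δ = arccos(p₁·p₂) ≈ 0.444 rad (25.4°). The total great-circle distance is δ·R ≈ 0.444 × 6371 ≈ 2827 km, so the target fraction is f = 600/2827 ≈ 0.212.
Interpolate at f ≈ 0.212 with slerp weights a = sin((1−f)δ)/sin δ ≈ 0.798, b = sin(fδ)/sin δ ≈ 0.219.
p = a·p₁ + b·p₂ ≈ (-0.308, -0.745, 0.591); φ = arcsin(p_z) ≈ 36.24°, λ = atan2(p_y, p_x) ≈ -112.46°.

≈ lat 36°, lon -112°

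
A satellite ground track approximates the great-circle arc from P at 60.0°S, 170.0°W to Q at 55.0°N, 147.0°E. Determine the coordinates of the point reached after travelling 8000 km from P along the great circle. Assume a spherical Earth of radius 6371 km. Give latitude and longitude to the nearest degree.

Write both endpoints as unit vectors p₁, p₂ with components (cos φ cos λ, cos φ sin λ, sin φ).
The central angle between the endpoints is δ = arccos(p₁·p₂) ≈ 2.094 rad (120.0°). The total great-circle distance is δ·R ≈ 2.094 × 6371 ≈ 13341 km, so the target fraction is f = 8000/13341 ≈ 0.600.
Interpolate at f ≈ 0.600 with slerp weights a = sin((1−f)δ)/sin δ ≈ 0.858, b = sin(fδ)/sin δ ≈ 1.098.
p = a·p₁ + b·p₂ ≈ (-0.951, 0.268, 0.156); φ = arcsin(p_z) ≈ 8.96°, λ = atan2(p_y, p_x) ≈ 164.24°.

≈ 9°N, 164°E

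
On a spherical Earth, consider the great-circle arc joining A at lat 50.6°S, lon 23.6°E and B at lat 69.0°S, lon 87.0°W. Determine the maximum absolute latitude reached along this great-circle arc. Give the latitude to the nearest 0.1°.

≈ 73.9°S

The great circle lies in the plane with unit normal n̂ = (p₁ × p₂)/|p₁ × p₂|.
Here n̂_z ≈ -0.278; the vertex latitude is φ_max = arccos|n̂_z| ≈ 73.9°.
Check via Clairaut: cos φ_max = |cos φ₁| · sin C = cos(50.6°)·sin(154.1°) ≈ 0.278, again giving ≈ 73.9°.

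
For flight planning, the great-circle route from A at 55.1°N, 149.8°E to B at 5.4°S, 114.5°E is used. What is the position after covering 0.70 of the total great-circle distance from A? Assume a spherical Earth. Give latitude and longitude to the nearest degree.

The haversine formula gives a central angle δ ≈ 1.173 rad (67.2°) between the endpoints.
Interpolate at f = 0.70 with slerp weights a = sin((1−f)δ)/sin δ ≈ 0.374, b = sin(fδ)/sin δ ≈ 0.794.
p = a·p₁ + b·p₂ ≈ (-0.513, 0.827, 0.232); φ = arcsin(p_z) ≈ 13.41°, λ = atan2(p_y, p_x) ≈ 121.80°.

≈ 13°N, 122°E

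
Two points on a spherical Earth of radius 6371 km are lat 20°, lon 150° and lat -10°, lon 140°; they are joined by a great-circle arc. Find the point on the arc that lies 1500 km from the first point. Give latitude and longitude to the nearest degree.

≈ lat 7°, lon 146°

Convert each endpoint to a unit vector on the sphere (x = cos φ cos λ, y = cos φ sin λ, z = sin φ).
The central angle between the endpoints is δ = arccos(p₁·p₂) ≈ 0.551 rad (31.6°). The total great-circle distance is δ·R ≈ 0.551 × 6371 ≈ 3511 km, so the target fraction is f = 1500/3511 ≈ 0.427.
Interpolate at f ≈ 0.427 with slerp weights a = sin((1−f)δ)/sin δ ≈ 0.593, b = sin(fδ)/sin δ ≈ 0.446.
p = a·p₁ + b·p₂ ≈ (-0.819, 0.561, 0.125); φ = arcsin(p_z) ≈ 7.20°, λ = atan2(p_y, p_x) ≈ 145.60°.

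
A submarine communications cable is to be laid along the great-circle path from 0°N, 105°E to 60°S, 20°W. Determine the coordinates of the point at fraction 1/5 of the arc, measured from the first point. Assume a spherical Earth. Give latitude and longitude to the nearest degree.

≈ 19°S, 96°E

Write both endpoints as unit vectors p₁, p₂ with components (cos φ cos λ, cos φ sin λ, sin φ).
The central angle between the endpoints is δ = arccos(p₁·p₂) ≈ 1.862 rad (106.7°).
Interpolate at f = 1/5 with slerp weights a = sin((1−f)δ)/sin δ ≈ 1.040, b = sin(fδ)/sin δ ≈ 0.380.
p = a·p₁ + b·p₂ ≈ (-0.091, 0.940, -0.329); φ = arcsin(p_z) ≈ -19.20°, λ = atan2(p_y, p_x) ≈ 95.52°.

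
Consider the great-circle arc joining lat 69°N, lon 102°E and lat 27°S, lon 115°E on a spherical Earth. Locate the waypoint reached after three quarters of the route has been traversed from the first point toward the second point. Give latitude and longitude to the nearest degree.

≈ lat 3°S, lon 113°E

Write both endpoints as unit vectors p₁, p₂ with components (cos φ cos λ, cos φ sin λ, sin φ).
The central angle between the endpoints is δ = arccos(p₁·p₂) ≈ 1.684 rad (96.5°).
Interpolate at f = 3/4 with slerp weights a = sin((1−f)δ)/sin δ ≈ 0.411, b = sin(fδ)/sin δ ≈ 0.959.
p = a·p₁ + b·p₂ ≈ (-0.392, 0.919, -0.051); φ = arcsin(p_z) ≈ -2.95°, λ = atan2(p_y, p_x) ≈ 113.10°.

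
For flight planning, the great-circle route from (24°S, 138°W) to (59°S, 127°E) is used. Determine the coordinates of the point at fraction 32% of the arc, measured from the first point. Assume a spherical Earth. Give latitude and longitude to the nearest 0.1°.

The haversine formula gives a central angle δ ≈ 1.258 rad (72.1°) between the endpoints.
Interpolate at f = 0.32 with slerp weights a = sin((1−f)δ)/sin δ ≈ 0.793, b = sin(fδ)/sin δ ≈ 0.412.
p = a·p₁ + b·p₂ ≈ (-0.666, -0.316, -0.676); φ = arcsin(p_z) ≈ -42.50°, λ = atan2(p_y, p_x) ≈ -154.65°.

≈ (42.5°S, 154.7°W)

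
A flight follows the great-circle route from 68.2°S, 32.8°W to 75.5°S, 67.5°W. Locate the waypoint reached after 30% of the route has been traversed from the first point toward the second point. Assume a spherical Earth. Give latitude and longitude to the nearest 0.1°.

≈ 71.0°S, 40.4°W

From cos δ = sin φ₁ sin φ₂ + cos φ₁ cos φ₂ cos Δλ, the central angle is δ ≈ 0.222 rad (12.7°).
Interpolate at f = 0.30 with slerp weights a = sin((1−f)δ)/sin δ ≈ 0.703, b = sin(fδ)/sin δ ≈ 0.302.
p = a·p₁ + b·p₂ ≈ (0.248, -0.211, -0.945); φ = arcsin(p_z) ≈ -70.97°, λ = atan2(p_y, p_x) ≈ -40.39°.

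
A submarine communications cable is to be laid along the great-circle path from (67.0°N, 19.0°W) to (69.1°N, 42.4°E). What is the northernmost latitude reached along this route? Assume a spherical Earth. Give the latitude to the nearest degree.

The great circle lies in the plane with unit normal n̂ = (p₁ × p₂)/|p₁ × p₂|.
Here n̂_z ≈ +0.326; the vertex latitude is φ_max = arccos|n̂_z| ≈ 71.0°.
Check via Clairaut: cos φ_max = |cos φ₁| · sin C = cos(67.0°)·sin(56.4°) ≈ 0.326, again giving ≈ 71.0°.

≈ 71°N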